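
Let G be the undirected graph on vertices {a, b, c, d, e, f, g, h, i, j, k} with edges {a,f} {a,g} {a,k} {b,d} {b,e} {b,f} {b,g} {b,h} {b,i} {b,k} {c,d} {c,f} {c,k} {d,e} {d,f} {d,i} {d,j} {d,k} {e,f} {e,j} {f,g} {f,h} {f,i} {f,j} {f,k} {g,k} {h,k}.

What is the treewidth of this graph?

A width-3 tree decomposition is:
Bags: B1 = {b, d, e, f}  B2 = {b, d, f, k}  B3 = {c, d, f, k}  B4 = {b, f, h, k}  B5 = {d, e, f, j}  B6 = {b, f, g, k}  B7 = {a, f, g, k}  B8 = {b, d, f, i}
Tree: B1–B2, B2–B3, B2–B4, B1–B5, B4–B6, B6–B7, B2–B8
Every bag has size at most 4, so the width is 4 − 1 = 3 and tw(G) ≤ 3. On the other hand G contains the 4-clique {d, e, f, j}. A clique must lie in a single bag of any decomposition, so no decomposition can have width below 3. Therefore the treewidth is 3.

3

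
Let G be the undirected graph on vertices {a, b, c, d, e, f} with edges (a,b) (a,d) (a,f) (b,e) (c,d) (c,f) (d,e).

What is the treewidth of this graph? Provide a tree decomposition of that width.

Every bag has size at most 3, so the width is 3 − 1 = 2 and tw(G) ≤ 2. Since b–e–d–a–b is a cycle in G, G is not acyclic. Forests are exactly the graphs of treewidth ≤ 1, so tw(G) ≥ 2. Combining the bounds, tw(G) = 2.

Treewidth 2.
Bags: B1 = {a, b, e}  B2 = {a, d, e}  B3 = {a, d, f}  B4 = {c, d, f}
Tree: B1–B2, B2–B3, B3–B4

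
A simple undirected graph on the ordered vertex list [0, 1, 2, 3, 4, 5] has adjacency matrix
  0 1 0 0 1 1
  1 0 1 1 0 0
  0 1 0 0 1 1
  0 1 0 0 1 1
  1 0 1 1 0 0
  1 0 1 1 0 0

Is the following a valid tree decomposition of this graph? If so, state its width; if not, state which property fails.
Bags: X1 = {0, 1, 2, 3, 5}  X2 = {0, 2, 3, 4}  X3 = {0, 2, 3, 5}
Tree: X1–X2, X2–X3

No — bags containing vertex 5 are not connected in the tree.

A tree decomposition must satisfy three properties: every vertex lies in some bag; for every edge, both endpoints lie together in some bag; and for every vertex, the bags containing it form a connected subtree. Here bags containing vertex 5 are not connected in the tree, so the decomposition is invalid.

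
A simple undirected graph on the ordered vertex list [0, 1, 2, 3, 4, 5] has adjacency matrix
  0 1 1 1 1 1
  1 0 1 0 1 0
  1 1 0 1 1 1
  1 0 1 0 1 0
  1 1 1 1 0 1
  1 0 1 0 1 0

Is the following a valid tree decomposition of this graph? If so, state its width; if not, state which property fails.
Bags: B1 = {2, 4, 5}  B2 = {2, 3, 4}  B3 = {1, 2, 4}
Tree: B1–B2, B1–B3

No — vertex 0 appears in no bag.

A tree decomposition must satisfy three properties: every vertex lies in some bag; for every edge, both endpoints lie together in some bag; and for every vertex, the bags containing it form a connected subtree. Here vertex 0 appears in no bag, so the decomposition is invalid.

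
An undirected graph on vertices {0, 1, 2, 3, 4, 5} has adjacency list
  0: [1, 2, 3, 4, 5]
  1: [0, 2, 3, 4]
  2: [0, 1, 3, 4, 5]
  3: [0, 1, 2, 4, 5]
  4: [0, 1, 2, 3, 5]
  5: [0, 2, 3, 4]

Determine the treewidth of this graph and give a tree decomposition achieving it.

Treewidth 4.
One such decomposition:
Bags: B1 = {0, 1, 2, 3, 4}  B2 = {0, 2, 3, 4, 5}
Tree: B1–B2

Each bag holds 5 vertices, so the decomposition has width 4, which upper-bounds the treewidth. Conversely, {0, 1, 2, 3, 4} is a clique of size 5, and the vertices of any clique must share a bag in every tree decomposition; so some bag has ≥ 5 vertices and tw(G) ≥ 4. The upper and lower bounds meet at 4, so that is the treewidth.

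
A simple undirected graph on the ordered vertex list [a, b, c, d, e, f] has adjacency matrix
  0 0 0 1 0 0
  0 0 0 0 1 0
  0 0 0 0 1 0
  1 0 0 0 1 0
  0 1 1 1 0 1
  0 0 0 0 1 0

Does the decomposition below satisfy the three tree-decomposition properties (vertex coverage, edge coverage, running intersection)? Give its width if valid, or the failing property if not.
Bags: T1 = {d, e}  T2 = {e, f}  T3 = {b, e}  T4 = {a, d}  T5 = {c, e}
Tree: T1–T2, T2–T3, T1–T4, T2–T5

Every vertex of G appears in some bag (union = {a, b, c, d, e, f}); every edge is covered by a bag; and for each vertex v the set of bags containing v is connected in the bag tree. The decomposition is therefore valid. The largest bag has 2 vertices, so the width is 1.

Yes; width 1.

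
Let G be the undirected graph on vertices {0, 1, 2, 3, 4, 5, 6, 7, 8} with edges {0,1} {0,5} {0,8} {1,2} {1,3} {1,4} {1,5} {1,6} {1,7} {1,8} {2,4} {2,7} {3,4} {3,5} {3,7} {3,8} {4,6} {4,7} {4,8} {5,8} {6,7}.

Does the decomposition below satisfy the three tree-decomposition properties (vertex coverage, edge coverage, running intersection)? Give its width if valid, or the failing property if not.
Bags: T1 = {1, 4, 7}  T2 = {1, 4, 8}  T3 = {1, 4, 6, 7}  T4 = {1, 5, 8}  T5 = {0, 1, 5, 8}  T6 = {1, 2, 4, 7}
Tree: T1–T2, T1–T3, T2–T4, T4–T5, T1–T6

A tree decomposition must satisfy three properties: every vertex lies in some bag; for every edge, both endpoints lie together in some bag; and for every vertex, the bags containing it form a connected subtree. Here vertex 3 appears in no bag, so the decomposition is invalid.

No — vertex 3 appears in no bag.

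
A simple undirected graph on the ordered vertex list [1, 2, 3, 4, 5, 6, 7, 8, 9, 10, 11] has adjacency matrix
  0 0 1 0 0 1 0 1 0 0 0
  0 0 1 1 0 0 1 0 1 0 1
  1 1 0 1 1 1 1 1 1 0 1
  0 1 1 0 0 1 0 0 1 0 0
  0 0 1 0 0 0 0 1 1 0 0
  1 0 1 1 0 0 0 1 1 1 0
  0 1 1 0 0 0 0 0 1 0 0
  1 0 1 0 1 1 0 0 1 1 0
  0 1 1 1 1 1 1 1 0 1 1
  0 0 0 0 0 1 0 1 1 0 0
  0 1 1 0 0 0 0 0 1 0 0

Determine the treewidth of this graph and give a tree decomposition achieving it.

The largest bag has 4 vertices, giving width 3; this decomposition certifies tw(G) ≤ 3. Conversely, {6, 8, 9, 10} is a clique of size 4, and the vertices of any clique must share a bag in every tree decomposition; so some bag has ≥ 4 vertices and tw(G) ≥ 3. Therefore the treewidth is 3.

Treewidth 3.
One optimal decomposition is:
Bags: B1 = {2, 3, 4, 9}  B2 = {3, 4, 6, 9}  B3 = {3, 6, 8, 9}  B4 = {1, 3, 6, 8}  B5 = {6, 8, 9, 10}  B6 = {2, 3, 7, 9}  B7 = {2, 3, 9, 11}  B8 = {3, 5, 8, 9}
Tree: B1–B2, B2–B3, B3–B4, B3–B5, B1–B6, B1–B7, B3–B8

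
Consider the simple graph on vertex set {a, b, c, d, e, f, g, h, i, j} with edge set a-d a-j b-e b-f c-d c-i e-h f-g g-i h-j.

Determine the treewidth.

2

A width-2 tree decomposition is:
Bags: B1 = {a, h, j}  B2 = {a, d, h}  B3 = {c, d, h}  B4 = {c, h, i}  B5 = {g, h, i}  B6 = {f, g, h}  B7 = {b, f, h}  B8 = {b, e, h}
Tree: B1–B2, B2–B3, B3–B4, B4–B5, B5–B6, B6–B7, B7–B8
Each bag holds 3 vertices, so the decomposition has width 2, which upper-bounds the treewidth. Since h–j–a–d–c–i–g–f–b–e–h is a cycle in G, G is not acyclic. Forests are exactly the graphs of treewidth ≤ 1, so tw(G) ≥ 2. Combining the bounds, tw(G) = 2.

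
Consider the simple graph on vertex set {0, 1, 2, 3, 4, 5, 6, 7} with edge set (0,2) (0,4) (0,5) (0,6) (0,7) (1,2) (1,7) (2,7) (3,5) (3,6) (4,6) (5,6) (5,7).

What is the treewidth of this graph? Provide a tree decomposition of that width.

Treewidth 2.
One such decomposition:
Bags: B1 = {0, 5, 7}  B2 = {0, 5, 6}  B3 = {3, 5, 6}  B4 = {0, 4, 6}  B5 = {0, 2, 7}  B6 = {1, 2, 7}
Tree: B1–B2, B2–B3, B2–B4, B1–B5, B5–B6

The largest bag has 3 vertices, giving width 2; this decomposition certifies tw(G) ≤ 2. For the lower bound, the 3 vertices {0, 2, 7} are pairwise adjacent, and any tree decomposition puts a clique entirely inside one bag — forcing width ≥ 2. Combining the bounds, tw(G) = 2.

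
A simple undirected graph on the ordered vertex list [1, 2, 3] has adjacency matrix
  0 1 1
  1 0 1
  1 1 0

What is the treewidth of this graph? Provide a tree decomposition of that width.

A single bag containing all 3 vertices is trivially a valid decomposition of width 2. Conversely, {1, 2, 3} is a clique of size 3, and the vertices of any clique must share a bag in every tree decomposition; so some bag has ≥ 3 vertices and tw(G) ≥ 2. Combining the bounds, tw(G) = 2.

Treewidth 2.
Bags: B1 = {1, 2, 3}
Tree: (single bag)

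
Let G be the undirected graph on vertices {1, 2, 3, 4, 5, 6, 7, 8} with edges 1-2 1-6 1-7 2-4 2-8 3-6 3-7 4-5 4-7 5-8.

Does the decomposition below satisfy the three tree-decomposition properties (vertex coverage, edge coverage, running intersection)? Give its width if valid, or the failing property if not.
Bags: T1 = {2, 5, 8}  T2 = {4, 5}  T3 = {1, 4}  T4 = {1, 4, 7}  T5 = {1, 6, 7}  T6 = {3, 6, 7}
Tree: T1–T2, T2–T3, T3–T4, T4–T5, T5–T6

No — edge (2,4) lies in no bag.

A tree decomposition must satisfy three properties: every vertex lies in some bag; for every edge, both endpoints lie together in some bag; and for every vertex, the bags containing it form a connected subtree. Here edge (2,4) lies in no bag, so the decomposition is invalid.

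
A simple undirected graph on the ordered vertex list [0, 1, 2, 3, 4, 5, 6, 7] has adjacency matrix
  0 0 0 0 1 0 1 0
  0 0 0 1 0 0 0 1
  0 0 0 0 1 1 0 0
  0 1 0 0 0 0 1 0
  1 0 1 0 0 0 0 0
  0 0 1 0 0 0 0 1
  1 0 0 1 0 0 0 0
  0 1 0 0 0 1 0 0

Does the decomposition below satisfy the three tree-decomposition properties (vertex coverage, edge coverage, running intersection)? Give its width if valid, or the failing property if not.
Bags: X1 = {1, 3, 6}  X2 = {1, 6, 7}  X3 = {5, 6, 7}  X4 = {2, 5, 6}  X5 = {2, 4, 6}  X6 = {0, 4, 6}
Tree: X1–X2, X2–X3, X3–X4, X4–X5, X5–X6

Yes; width 2.

Checking the three conditions: (i) the bags cover all of {0, 1, 2, 3, 4, 5, 6, 7}; (ii) for each edge, some bag contains both endpoints; (iii) the bags containing any fixed vertex form a subtree. All hold, so the decomposition is valid with width 3 − 1 = 2.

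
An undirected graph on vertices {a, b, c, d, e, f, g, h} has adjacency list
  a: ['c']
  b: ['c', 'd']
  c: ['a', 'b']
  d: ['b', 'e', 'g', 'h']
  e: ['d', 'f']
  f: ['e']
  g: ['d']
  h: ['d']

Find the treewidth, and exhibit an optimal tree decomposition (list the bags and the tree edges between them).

Treewidth 1.
One optimal decomposition is:
Bags: B1 = {d, g}  B2 = {d, e}  B3 = {b, d}  B4 = {b, c}  B5 = {e, f}  B6 = {a, c}  B7 = {d, h}
Tree: B1–B2, B1–B3, B3–B4, B2–B5, B4–B6, B3–B7

Each bag holds 2 vertices, so the decomposition has width 1, which upper-bounds the treewidth. Any graph with an edge has treewidth ≥ 1, and G has the edge d–g. Combining the bounds, tw(G) = 1.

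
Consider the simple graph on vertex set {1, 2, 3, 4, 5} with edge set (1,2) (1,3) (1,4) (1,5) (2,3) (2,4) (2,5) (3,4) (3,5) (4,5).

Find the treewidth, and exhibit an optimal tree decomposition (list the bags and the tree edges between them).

With just one bag of size 5, the width is 5 − 1 = 4, so tw(G) ≤ 4. Conversely, {1, 2, 3, 4, 5} is a clique of size 5, and the vertices of any clique must share a bag in every tree decomposition; so some bag has ≥ 5 vertices and tw(G) ≥ 4. Therefore the treewidth is 4.

Treewidth 4.
One such decomposition:
Bags: B1 = {1, 2, 3, 4, 5}
Tree: (single bag)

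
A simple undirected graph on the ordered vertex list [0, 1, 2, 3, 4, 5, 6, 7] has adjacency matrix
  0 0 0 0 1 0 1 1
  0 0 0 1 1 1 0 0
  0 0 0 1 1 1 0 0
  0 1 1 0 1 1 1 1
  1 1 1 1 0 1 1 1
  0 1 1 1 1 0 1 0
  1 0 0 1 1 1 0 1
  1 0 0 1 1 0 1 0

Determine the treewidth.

3

A width-3 tree decomposition is:
Bags: B1 = {1, 3, 4, 5}  B2 = {3, 4, 5, 6}  B3 = {3, 4, 6, 7}  B4 = {2, 3, 4, 5}  B5 = {0, 4, 6, 7}
Tree: B1–B2, B2–B3, B1–B4, B3–B5
Every bag has size at most 4, so the width is 4 − 1 = 3 and tw(G) ≤ 3. For the lower bound, the 4 vertices {0, 4, 6, 7} are pairwise adjacent, and any tree decomposition puts a clique entirely inside one bag — forcing width ≥ 3. Hence tw(G) = 3 exactly.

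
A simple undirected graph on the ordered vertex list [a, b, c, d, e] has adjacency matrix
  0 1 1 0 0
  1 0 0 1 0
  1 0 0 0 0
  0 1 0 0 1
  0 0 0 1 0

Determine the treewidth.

A width-1 tree decomposition is:
Bags: B1 = {d, e}  B2 = {b, d}  B3 = {a, b}  B4 = {a, c}
Tree: B1–B2, B2–B3, B3–B4
The largest bag has 2 vertices, giving width 1; this decomposition certifies tw(G) ≤ 1. G has an edge, so its treewidth is at least 1. Combining the bounds, tw(G) = 1.

1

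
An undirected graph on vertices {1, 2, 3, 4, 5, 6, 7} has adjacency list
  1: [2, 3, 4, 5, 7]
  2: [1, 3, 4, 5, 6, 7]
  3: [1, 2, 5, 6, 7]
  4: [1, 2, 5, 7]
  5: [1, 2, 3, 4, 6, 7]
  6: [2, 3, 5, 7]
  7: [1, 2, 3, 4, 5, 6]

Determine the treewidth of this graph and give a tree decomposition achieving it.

Treewidth 4.
One optimal decomposition is:
Bags: B1 = {1, 2, 4, 5, 7}  B2 = {1, 2, 3, 5, 7}  B3 = {2, 3, 5, 6, 7}
Tree: B1–B2, B2–B3

The largest bag has 5 vertices, giving width 4; this decomposition certifies tw(G) ≤ 4. For the lower bound, the 5 vertices {1, 2, 3, 5, 7} are pairwise adjacent, and any tree decomposition puts a clique entirely inside one bag — forcing width ≥ 4. The upper and lower bounds meet at 4, so that is the treewidth.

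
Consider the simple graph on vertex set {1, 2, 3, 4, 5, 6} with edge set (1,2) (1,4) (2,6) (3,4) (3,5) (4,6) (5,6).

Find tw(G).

2

A width-2 tree decomposition is:
Bags: B1 = {3, 4, 5}  B2 = {4, 5, 6}  B3 = {1, 4, 6}  B4 = {1, 2, 6}
Tree: B1–B2, B2–B3, B3–B4
Every bag has size at most 3, so the width is 3 − 1 = 2 and tw(G) ≤ 2. The edges 3–5–6–4–3 form a cycle, so G is not a tree and its treewidth is at least 2. The upper and lower bounds meet at 2, so that is the treewidth.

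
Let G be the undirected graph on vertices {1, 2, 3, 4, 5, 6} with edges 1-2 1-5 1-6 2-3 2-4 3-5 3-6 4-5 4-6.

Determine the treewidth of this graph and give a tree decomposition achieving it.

Treewidth 3.
Bags: B1 = {1, 2, 3, 4}  B2 = {1, 3, 4, 5}  B3 = {1, 3, 4, 6}
Tree: B1–B2, B2–B3

The largest bag has 4 vertices, giving width 3; this decomposition certifies tw(G) ≤ 3. For the lower bound: the 4 vertex sets {2,3}, {4,5}, {1}, {6} are disjoint, each induces a connected subgraph, and every pair is joined by at least one edge of G. Contracting each set to a single vertex therefore yields K_{4} as a minor, and since treewidth is minor-monotone, tw(G) ≥ tw(K_{4}) = 3. The upper and lower bounds meet at 3, so that is the treewidth.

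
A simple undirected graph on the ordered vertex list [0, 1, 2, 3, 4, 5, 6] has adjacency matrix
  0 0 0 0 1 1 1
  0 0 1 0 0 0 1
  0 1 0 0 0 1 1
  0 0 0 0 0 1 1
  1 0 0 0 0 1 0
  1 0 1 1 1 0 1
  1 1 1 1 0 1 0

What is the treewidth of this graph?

2

A width-2 tree decomposition is:
Bags: B1 = {3, 5, 6}  B2 = {0, 5, 6}  B3 = {0, 4, 5}  B4 = {2, 5, 6}  B5 = {1, 2, 6}
Tree: B1–B2, B2–B3, B1–B4, B4–B5
Each bag holds 3 vertices, so the decomposition has width 2, which upper-bounds the treewidth. On the other hand G contains the 3-clique {1, 2, 6}. A clique must lie in a single bag of any decomposition, so no decomposition can have width below 2. Combining the bounds, tw(G) = 2.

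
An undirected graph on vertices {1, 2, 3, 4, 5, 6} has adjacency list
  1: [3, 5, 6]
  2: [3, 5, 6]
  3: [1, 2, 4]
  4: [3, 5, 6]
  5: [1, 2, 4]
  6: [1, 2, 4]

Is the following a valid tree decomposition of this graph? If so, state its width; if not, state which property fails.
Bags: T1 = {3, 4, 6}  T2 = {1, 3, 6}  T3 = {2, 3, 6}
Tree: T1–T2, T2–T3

No — vertex 5 appears in no bag.

A tree decomposition must satisfy three properties: every vertex lies in some bag; for every edge, both endpoints lie together in some bag; and for every vertex, the bags containing it form a connected subtree. Here vertex 5 appears in no bag, so the decomposition is invalid.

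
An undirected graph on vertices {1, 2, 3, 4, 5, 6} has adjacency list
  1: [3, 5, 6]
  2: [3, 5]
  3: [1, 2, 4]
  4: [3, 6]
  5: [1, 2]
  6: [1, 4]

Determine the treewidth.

2

A width-2 tree decomposition is:
Bags: B1 = {1, 4, 6}  B2 = {1, 3, 4}  B3 = {1, 3, 5}  B4 = {2, 3, 5}
Tree: B1–B2, B2–B3, B3–B4
The largest bag has 3 vertices, giving width 2; this decomposition certifies tw(G) ≤ 2. For the lower bound, G contains the cycle 6–4–3–1–6, so G is not a forest; only forests have treewidth ≤ 1, hence tw(G) ≥ 2. Combining the bounds, tw(G) = 2.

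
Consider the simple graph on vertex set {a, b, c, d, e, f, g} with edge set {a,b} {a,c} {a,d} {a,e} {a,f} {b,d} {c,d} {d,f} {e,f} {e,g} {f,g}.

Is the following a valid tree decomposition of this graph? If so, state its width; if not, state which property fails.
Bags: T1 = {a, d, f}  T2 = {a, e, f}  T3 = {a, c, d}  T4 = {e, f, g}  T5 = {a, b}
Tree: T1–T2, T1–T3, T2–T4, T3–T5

A tree decomposition must satisfy three properties: every vertex lies in some bag; for every edge, both endpoints lie together in some bag; and for every vertex, the bags containing it form a connected subtree. Here edge (d,b) lies in no bag, so the decomposition is invalid.

No — edge (d,b) lies in no bag.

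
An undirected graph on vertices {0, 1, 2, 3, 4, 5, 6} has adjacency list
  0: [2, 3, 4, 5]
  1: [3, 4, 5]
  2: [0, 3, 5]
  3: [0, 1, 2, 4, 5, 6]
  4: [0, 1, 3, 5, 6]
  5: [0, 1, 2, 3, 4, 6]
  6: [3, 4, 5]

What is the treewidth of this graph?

3

A width-3 tree decomposition is:
Bags: B1 = {3, 4, 5, 6}  B2 = {0, 3, 4, 5}  B3 = {0, 2, 3, 5}  B4 = {1, 3, 4, 5}
Tree: B1–B2, B2–B3, B1–B4
Each bag holds 4 vertices, so the decomposition has width 3, which upper-bounds the treewidth. On the other hand G contains the 4-clique {0, 2, 3, 5}. A clique must lie in a single bag of any decomposition, so no decomposition can have width below 3. Combining the bounds, tw(G) = 3.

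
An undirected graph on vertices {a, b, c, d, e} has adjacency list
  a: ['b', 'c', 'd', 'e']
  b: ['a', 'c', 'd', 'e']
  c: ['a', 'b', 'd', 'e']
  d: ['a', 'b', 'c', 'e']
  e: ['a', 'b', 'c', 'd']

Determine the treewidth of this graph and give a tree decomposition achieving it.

A single bag containing all 5 vertices is trivially a valid decomposition of width 4. For the lower bound, the 5 vertices {a, b, c, d, e} are pairwise adjacent, and any tree decomposition puts a clique entirely inside one bag — forcing width ≥ 4. The upper and lower bounds meet at 4, so that is the treewidth.

Treewidth 4.
Bags: B1 = {a, b, c, d, e}
Tree: (single bag)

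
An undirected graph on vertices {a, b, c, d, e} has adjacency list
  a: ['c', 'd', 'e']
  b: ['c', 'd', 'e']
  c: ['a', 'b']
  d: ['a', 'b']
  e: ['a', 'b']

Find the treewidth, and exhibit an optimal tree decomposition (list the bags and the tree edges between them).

Every bag has size at most 3, so the width is 3 − 1 = 2 and tw(G) ≤ 2. For the lower bound, G contains the cycle b–e–a–d–b, so G is not a forest; only forests have treewidth ≤ 1, hence tw(G) ≥ 2. The upper and lower bounds meet at 2, so that is the treewidth.

Treewidth 2.
Bags: B1 = {a, b, e}  B2 = {a, b, d}  B3 = {a, b, c}
Tree: B1–B2, B2–B3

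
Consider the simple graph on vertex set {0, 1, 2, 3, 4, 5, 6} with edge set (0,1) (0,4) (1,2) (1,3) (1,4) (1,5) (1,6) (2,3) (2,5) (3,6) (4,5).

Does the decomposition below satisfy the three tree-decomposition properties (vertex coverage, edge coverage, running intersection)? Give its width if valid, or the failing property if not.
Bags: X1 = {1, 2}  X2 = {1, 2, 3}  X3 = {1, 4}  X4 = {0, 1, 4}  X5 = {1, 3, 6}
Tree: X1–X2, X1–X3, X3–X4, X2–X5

No — vertex 5 appears in no bag.

A tree decomposition must satisfy three properties: every vertex lies in some bag; for every edge, both endpoints lie together in some bag; and for every vertex, the bags containing it form a connected subtree. Here vertex 5 appears in no bag, so the decomposition is invalid.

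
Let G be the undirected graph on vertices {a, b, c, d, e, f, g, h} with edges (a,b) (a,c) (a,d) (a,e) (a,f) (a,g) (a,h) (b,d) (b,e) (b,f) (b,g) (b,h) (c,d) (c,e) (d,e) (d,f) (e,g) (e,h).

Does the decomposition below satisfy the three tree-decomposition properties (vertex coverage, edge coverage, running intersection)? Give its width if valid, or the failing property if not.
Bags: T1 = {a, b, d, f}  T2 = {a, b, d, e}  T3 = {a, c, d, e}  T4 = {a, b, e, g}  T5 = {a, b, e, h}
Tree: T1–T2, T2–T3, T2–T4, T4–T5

Yes; width 3.

Every vertex of G appears in some bag (union = {a, b, c, d, e, f, g, h}); every edge is covered by a bag; and for each vertex v the set of bags containing v is connected in the bag tree. The decomposition is therefore valid. The largest bag has 4 vertices, so the width is 3.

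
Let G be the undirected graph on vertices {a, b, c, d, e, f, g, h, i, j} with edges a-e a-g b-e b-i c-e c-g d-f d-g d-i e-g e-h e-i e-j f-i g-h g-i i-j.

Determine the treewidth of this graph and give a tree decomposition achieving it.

Each bag holds 3 vertices, so the decomposition has width 2, which upper-bounds the treewidth. For the lower bound, the 3 vertices {d, g, i} are pairwise adjacent, and any tree decomposition puts a clique entirely inside one bag — forcing width ≥ 2. The upper and lower bounds meet at 2, so that is the treewidth.

Treewidth 2.
One such decomposition:
Bags: B1 = {e, g, i}  B2 = {e, g, h}  B3 = {a, e, g}  B4 = {d, g, i}  B5 = {b, e, i}  B6 = {d, f, i}  B7 = {c, e, g}  B8 = {e, i, j}
Tree: B1–B2, B1–B3, B1–B4, B1–B5, B4–B6, B3–B7, B1–B8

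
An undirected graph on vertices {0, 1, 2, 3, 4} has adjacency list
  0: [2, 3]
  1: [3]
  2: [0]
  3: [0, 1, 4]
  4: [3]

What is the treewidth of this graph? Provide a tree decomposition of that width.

Treewidth 1.
One such decomposition:
Bags: B1 = {0, 3}  B2 = {0, 2}  B3 = {3, 4}  B4 = {1, 3}
Tree: B1–B2, B1–B3, B1–B4

Each bag holds 2 vertices, so the decomposition has width 1, which upper-bounds the treewidth. Any graph with an edge has treewidth ≥ 1, and G has the edge 3–0. Hence tw(G) = 1 exactly.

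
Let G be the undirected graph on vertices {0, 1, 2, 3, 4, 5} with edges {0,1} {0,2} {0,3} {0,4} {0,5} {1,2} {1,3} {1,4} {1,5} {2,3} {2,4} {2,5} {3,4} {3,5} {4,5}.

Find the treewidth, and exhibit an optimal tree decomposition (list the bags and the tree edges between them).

Treewidth 5.
One such decomposition:
Bags: B1 = {0, 1, 2, 3, 4, 5}
Tree: (single bag)

With just one bag of size 6, the width is 6 − 1 = 5, so tw(G) ≤ 5. On the other hand G contains the 6-clique {0, 1, 2, 3, 4, 5}. A clique must lie in a single bag of any decomposition, so no decomposition can have width below 5. Hence tw(G) = 5 exactly.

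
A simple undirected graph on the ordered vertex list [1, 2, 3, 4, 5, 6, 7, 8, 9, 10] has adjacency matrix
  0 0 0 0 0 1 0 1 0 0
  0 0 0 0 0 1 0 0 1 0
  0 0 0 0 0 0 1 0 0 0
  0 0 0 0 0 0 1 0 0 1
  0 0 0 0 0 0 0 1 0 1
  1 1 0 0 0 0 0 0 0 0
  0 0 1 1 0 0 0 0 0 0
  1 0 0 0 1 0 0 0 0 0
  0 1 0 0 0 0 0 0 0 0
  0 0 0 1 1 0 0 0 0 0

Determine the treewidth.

A width-1 tree decomposition is:
Bags: B1 = {2, 9}  B2 = {2, 6}  B3 = {1, 6}  B4 = {1, 8}  B5 = {5, 8}  B6 = {5, 10}  B7 = {4, 10}  B8 = {4, 7}  B9 = {3, 7}
Tree: B1–B2, B2–B3, B3–B4, B4–B5, B5–B6, B6–B7, B7–B8, B8–B9
Every bag has size at most 2, so the width is 2 − 1 = 1 and tw(G) ≤ 1. G has an edge, so its treewidth is at least 1. The upper and lower bounds meet at 1, so that is the treewidth.

1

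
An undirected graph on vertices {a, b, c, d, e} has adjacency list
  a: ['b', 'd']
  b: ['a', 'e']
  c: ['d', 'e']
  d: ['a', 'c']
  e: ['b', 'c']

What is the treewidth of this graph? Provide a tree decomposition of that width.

Treewidth 2.
One optimal decomposition is:
Bags: B1 = {a, b, e}  B2 = {a, d, e}  B3 = {c, d, e}
Tree: B1–B2, B2–B3

The largest bag has 3 vertices, giving width 2; this decomposition certifies tw(G) ≤ 2. The edges e–b–a–d–c–e form a cycle, so G is not a tree and its treewidth is at least 2. Combining the bounds, tw(G) = 2.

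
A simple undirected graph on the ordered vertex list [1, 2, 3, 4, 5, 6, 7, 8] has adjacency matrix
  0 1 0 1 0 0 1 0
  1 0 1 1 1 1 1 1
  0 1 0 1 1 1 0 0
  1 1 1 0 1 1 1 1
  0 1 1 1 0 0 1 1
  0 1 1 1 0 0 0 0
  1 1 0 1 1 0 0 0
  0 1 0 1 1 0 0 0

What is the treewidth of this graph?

3

A width-3 tree decomposition is:
Bags: B1 = {2, 4, 5, 7}  B2 = {1, 2, 4, 7}  B3 = {2, 3, 4, 5}  B4 = {2, 3, 4, 6}  B5 = {2, 4, 5, 8}
Tree: B1–B2, B1–B3, B3–B4, B1–B5
Each bag holds 4 vertices, so the decomposition has width 3, which upper-bounds the treewidth. On the other hand G contains the 4-clique {1, 2, 4, 7}. A clique must lie in a single bag of any decomposition, so no decomposition can have width below 3. Hence tw(G) = 3 exactly.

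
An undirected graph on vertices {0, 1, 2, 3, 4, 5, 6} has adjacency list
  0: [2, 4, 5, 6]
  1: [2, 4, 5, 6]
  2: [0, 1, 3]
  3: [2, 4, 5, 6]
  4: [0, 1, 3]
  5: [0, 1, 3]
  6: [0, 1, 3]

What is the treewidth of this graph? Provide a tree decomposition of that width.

Treewidth 3.
One optimal decomposition is:
Bags: B1 = {0, 1, 3, 6}  B2 = {0, 1, 3, 4}  B3 = {0, 1, 2, 3}  B4 = {0, 1, 3, 5}
Tree: B1–B2, B2–B3, B3–B4

Every bag has size at most 4, so the width is 4 − 1 = 3 and tw(G) ≤ 3. For the lower bound: the 4 vertex sets {3,6}, {0,4}, {1}, {2} are disjoint, each induces a connected subgraph, and every pair is joined by at least one edge of G. Contracting each set to a single vertex therefore yields K_{4} as a minor, and since treewidth is minor-monotone, tw(G) ≥ tw(K_{4}) = 3. Combining the bounds, tw(G) = 3.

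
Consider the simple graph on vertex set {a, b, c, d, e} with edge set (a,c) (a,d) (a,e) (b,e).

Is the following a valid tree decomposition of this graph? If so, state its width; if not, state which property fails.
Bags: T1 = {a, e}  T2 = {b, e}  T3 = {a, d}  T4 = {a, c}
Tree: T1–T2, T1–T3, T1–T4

Yes; width 1.

Vertex coverage: the bags together contain {a, b, c, d, e}, the full vertex set. Edge coverage: each edge of G has both endpoints in at least one bag. Running intersection: for every vertex, the bags containing it form a connected subtree. All three properties hold, so this is a valid tree decomposition of width max|bag| − 1 = 1, and hence tw(G) ≤ 1.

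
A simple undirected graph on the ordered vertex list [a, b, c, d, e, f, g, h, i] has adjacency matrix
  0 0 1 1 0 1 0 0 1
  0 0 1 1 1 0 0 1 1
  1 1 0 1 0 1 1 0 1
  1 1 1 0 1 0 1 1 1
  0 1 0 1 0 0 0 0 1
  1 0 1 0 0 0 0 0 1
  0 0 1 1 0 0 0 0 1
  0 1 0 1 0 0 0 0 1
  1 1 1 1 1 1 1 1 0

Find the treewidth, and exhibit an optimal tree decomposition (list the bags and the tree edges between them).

Each bag holds 4 vertices, so the decomposition has width 3, which upper-bounds the treewidth. Conversely, {c, d, g, i} is a clique of size 4, and the vertices of any clique must share a bag in every tree decomposition; so some bag has ≥ 4 vertices and tw(G) ≥ 3. Combining the bounds, tw(G) = 3.

Treewidth 3.
Bags: B1 = {b, d, e, i}  B2 = {b, c, d, i}  B3 = {a, c, d, i}  B4 = {b, d, h, i}  B5 = {c, d, g, i}  B6 = {a, c, f, i}
Tree: B1–B2, B2–B3, B1–B4, B3–B5, B3–B6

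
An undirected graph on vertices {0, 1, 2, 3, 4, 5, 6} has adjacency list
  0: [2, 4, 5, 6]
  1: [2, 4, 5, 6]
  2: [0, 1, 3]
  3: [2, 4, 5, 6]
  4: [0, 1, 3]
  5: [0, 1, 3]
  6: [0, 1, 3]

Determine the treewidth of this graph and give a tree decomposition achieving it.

Every bag has size at most 4, so the width is 4 − 1 = 3 and tw(G) ≤ 3. For the lower bound: the 4 vertex sets {3,6}, {0,2}, {1}, {4} are disjoint, each induces a connected subgraph, and every pair is joined by at least one edge of G. Contracting each set to a single vertex therefore yields K_{4} as a minor, and since treewidth is minor-monotone, tw(G) ≥ tw(K_{4}) = 3. Combining the bounds, tw(G) = 3.

Treewidth 3.
One optimal decomposition is:
Bags: B1 = {0, 1, 3, 6}  B2 = {0, 1, 2, 3}  B3 = {0, 1, 3, 4}  B4 = {0, 1, 3, 5}
Tree: B1–B2, B2–B3, B3–B4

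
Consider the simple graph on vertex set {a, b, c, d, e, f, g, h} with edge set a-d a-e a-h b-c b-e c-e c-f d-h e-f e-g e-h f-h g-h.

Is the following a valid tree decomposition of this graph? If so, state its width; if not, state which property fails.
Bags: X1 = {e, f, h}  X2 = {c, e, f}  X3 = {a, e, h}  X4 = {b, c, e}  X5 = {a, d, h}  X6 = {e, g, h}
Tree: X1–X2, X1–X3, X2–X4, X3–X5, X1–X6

Yes; width 2.

Every vertex of G appears in some bag (union = {a, b, c, d, e, f, g, h}); every edge is covered by a bag; and for each vertex v the set of bags containing v is connected in the bag tree. The decomposition is therefore valid. The largest bag has 3 vertices, so the width is 2.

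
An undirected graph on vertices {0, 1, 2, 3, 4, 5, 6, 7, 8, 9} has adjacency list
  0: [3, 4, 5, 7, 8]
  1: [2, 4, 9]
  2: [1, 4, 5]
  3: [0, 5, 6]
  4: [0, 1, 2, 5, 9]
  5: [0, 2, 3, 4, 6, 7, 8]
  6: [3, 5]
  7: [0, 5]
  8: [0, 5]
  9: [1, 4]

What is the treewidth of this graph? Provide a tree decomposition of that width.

The largest bag has 3 vertices, giving width 2; this decomposition certifies tw(G) ≤ 2. For the lower bound, the 3 vertices {1, 4, 9} are pairwise adjacent, and any tree decomposition puts a clique entirely inside one bag — forcing width ≥ 2. Hence tw(G) = 2 exactly.

Treewidth 2.
One such decomposition:
Bags: B1 = {0, 4, 5}  B2 = {2, 4, 5}  B3 = {1, 2, 4}  B4 = {1, 4, 9}  B5 = {0, 3, 5}  B6 = {3, 5, 6}  B7 = {0, 5, 7}  B8 = {0, 5, 8}
Tree: B1–B2, B2–B3, B3–B4, B1–B5, B5–B6, B5–B7, B5–B8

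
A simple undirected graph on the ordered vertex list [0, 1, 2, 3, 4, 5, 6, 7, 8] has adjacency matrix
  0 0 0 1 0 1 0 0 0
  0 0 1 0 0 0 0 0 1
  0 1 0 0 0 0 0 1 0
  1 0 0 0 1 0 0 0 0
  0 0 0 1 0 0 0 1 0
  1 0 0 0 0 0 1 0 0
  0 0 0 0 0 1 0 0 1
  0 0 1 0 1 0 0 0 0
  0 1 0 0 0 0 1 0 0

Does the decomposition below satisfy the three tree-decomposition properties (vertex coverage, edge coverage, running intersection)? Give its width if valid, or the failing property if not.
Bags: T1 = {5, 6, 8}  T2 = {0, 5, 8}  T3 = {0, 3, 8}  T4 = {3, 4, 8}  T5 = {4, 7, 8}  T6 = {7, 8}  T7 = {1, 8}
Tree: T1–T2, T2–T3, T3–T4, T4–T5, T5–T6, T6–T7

No — vertex 2 appears in no bag.

A tree decomposition must satisfy three properties: every vertex lies in some bag; for every edge, both endpoints lie together in some bag; and for every vertex, the bags containing it form a connected subtree. Here vertex 2 appears in no bag, so the decomposition is invalid.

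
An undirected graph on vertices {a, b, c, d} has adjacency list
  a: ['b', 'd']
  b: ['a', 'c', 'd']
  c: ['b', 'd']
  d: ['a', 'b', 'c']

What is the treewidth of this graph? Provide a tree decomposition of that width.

Treewidth 2.
One such decomposition:
Bags: B1 = {b, c, d}  B2 = {a, b, d}
Tree: B1–B2

The largest bag has 3 vertices, giving width 2; this decomposition certifies tw(G) ≤ 2. For the lower bound, the 3 vertices {b, c, d} are pairwise adjacent, and any tree decomposition puts a clique entirely inside one bag — forcing width ≥ 2. Therefore the treewidth is 2.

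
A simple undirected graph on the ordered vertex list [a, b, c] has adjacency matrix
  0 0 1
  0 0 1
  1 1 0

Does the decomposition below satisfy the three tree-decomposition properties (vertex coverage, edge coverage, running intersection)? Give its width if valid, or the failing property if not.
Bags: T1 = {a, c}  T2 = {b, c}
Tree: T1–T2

Yes; width 1.

Checking the three conditions: (i) the bags cover all of {a, b, c}; (ii) for each edge, some bag contains both endpoints; (iii) the bags containing any fixed vertex form a subtree. All hold, so the decomposition is valid with width 2 − 1 = 1.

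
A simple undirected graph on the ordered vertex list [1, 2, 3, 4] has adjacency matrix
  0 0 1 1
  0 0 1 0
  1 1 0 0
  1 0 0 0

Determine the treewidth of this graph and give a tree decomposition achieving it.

Treewidth 1.
One such decomposition:
Bags: B1 = {2, 3}  B2 = {1, 3}  B3 = {1, 4}
Tree: B1–B2, B2–B3

Every bag has size at most 2, so the width is 2 − 1 = 1 and tw(G) ≤ 1. Since G has at least one edge (e.g. 3–2), it is not an edgeless graph, so tw(G) ≥ 1. Therefore the treewidth is 1.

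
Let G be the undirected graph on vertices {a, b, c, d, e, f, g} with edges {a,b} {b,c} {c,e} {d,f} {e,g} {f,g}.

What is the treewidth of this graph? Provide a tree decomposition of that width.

Treewidth 1.
Bags: B1 = {a, b}  B2 = {b, c}  B3 = {c, e}  B4 = {e, g}  B5 = {f, g}  B6 = {d, f}
Tree: B1–B2, B2–B3, B3–B4, B4–B5, B5–B6

Each bag holds 2 vertices, so the decomposition has width 1, which upper-bounds the treewidth. G has an edge, so its treewidth is at least 1. Combining the bounds, tw(G) = 1.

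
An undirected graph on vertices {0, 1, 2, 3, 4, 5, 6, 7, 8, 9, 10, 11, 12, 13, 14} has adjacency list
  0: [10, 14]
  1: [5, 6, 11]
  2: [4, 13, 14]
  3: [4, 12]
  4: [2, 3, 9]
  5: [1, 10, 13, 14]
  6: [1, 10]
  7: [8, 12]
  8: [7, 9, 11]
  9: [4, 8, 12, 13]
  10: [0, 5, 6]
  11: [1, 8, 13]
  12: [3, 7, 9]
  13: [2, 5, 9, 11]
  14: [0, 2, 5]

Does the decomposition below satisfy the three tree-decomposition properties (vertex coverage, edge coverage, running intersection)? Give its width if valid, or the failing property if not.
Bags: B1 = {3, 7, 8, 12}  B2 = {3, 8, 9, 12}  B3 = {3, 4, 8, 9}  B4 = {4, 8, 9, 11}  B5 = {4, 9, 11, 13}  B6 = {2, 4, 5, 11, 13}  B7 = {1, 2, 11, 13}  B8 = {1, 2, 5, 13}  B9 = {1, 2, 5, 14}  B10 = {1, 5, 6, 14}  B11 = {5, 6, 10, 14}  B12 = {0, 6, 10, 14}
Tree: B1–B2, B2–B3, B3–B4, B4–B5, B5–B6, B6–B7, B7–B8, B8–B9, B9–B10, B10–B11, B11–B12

No — bags containing vertex 5 are not connected in the tree.

A tree decomposition must satisfy three properties: every vertex lies in some bag; for every edge, both endpoints lie together in some bag; and for every vertex, the bags containing it form a connected subtree. Here bags containing vertex 5 are not connected in the tree, so the decomposition is invalid.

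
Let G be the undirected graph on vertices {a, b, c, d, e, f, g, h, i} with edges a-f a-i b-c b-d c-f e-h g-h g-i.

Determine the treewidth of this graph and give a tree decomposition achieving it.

Treewidth 1.
Bags: B1 = {e, h}  B2 = {g, h}  B3 = {g, i}  B4 = {a, i}  B5 = {a, f}  B6 = {c, f}  B7 = {b, c}  B8 = {b, d}
Tree: B1–B2, B2–B3, B3–B4, B4–B5, B5–B6, B6–B7, B7–B8

The largest bag has 2 vertices, giving width 1; this decomposition certifies tw(G) ≤ 1. Any graph with an edge has treewidth ≥ 1, and G has the edge e–h. Therefore the treewidth is 1.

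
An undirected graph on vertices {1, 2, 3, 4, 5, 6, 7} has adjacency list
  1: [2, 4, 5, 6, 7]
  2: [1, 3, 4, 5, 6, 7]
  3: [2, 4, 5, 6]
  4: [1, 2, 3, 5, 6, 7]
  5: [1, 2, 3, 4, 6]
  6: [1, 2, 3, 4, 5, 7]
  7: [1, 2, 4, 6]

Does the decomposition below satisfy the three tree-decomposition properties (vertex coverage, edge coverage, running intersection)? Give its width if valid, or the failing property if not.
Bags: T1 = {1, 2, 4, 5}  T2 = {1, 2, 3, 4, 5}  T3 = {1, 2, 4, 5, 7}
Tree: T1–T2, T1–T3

No — vertex 6 appears in no bag.

A tree decomposition must satisfy three properties: every vertex lies in some bag; for every edge, both endpoints lie together in some bag; and for every vertex, the bags containing it form a connected subtree. Here vertex 6 appears in no bag, so the decomposition is invalid.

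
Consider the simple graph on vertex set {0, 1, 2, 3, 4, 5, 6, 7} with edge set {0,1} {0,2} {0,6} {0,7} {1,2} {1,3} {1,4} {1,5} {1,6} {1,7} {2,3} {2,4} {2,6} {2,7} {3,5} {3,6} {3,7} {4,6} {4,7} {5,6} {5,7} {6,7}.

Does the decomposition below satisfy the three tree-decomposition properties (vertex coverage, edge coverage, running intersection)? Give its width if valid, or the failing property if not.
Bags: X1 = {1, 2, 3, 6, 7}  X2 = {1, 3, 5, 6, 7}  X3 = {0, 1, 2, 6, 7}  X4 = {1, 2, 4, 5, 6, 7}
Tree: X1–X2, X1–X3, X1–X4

A tree decomposition must satisfy three properties: every vertex lies in some bag; for every edge, both endpoints lie together in some bag; and for every vertex, the bags containing it form a connected subtree. Here bags containing vertex 5 are not connected in the tree, so the decomposition is invalid.

No — bags containing vertex 5 are not connected in the tree.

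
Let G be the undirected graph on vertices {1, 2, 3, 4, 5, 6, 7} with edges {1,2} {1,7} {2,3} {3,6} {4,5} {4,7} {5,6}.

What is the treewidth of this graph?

A width-2 tree decomposition is:
Bags: B1 = {3, 5, 6}  B2 = {2, 3, 5}  B3 = {1, 2, 5}  B4 = {1, 5, 7}  B5 = {4, 5, 7}
Tree: B1–B2, B2–B3, B3–B4, B4–B5
The largest bag has 3 vertices, giving width 2; this decomposition certifies tw(G) ≤ 2. Since 5–6–3–2–1–7–4–5 is a cycle in G, G is not acyclic. Forests are exactly the graphs of treewidth ≤ 1, so tw(G) ≥ 2. Therefore the treewidth is 2.

2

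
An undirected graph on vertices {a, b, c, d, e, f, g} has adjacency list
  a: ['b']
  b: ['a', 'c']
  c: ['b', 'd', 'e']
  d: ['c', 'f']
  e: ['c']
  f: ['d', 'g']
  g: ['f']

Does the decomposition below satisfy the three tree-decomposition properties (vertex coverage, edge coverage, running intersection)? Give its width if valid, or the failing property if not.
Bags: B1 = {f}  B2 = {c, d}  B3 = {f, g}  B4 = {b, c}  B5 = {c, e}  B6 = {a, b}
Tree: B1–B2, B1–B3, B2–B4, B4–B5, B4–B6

A tree decomposition must satisfy three properties: every vertex lies in some bag; for every edge, both endpoints lie together in some bag; and for every vertex, the bags containing it form a connected subtree. Here edge (d,f) lies in no bag, so the decomposition is invalid.

No — edge (d,f) lies in no bag.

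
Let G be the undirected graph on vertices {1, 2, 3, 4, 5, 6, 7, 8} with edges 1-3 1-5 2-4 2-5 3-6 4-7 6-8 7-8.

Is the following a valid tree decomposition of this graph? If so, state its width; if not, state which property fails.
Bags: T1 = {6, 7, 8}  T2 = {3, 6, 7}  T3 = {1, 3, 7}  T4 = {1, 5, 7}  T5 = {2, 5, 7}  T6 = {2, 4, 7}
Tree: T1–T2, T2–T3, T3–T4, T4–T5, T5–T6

Yes; width 2.

Checking the three conditions: (i) the bags cover all of {1, 2, 3, 4, 5, 6, 7, 8}; (ii) for each edge, some bag contains both endpoints; (iii) the bags containing any fixed vertex form a subtree. All hold, so the decomposition is valid with width 3 − 1 = 2.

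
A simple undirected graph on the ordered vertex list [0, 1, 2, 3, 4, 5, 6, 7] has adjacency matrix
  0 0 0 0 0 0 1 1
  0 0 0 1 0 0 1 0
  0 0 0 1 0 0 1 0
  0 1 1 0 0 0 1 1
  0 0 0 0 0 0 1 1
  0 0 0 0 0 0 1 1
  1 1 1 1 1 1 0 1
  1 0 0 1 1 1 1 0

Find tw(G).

A width-2 tree decomposition is:
Bags: B1 = {4, 6, 7}  B2 = {3, 6, 7}  B3 = {1, 3, 6}  B4 = {0, 6, 7}  B5 = {2, 3, 6}  B6 = {5, 6, 7}
Tree: B1–B2, B2–B3, B1–B4, B2–B5, B4–B6
The largest bag has 3 vertices, giving width 2; this decomposition certifies tw(G) ≤ 2. On the other hand G contains the 3-clique {1, 3, 6}. A clique must lie in a single bag of any decomposition, so no decomposition can have width below 2. Therefore the treewidth is 2.

2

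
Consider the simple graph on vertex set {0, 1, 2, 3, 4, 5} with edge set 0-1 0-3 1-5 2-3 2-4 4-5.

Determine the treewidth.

A width-2 tree decomposition is:
Bags: B1 = {0, 1, 5}  B2 = {0, 3, 5}  B3 = {2, 3, 5}  B4 = {2, 4, 5}
Tree: B1–B2, B2–B3, B3–B4
Each bag holds 3 vertices, so the decomposition has width 2, which upper-bounds the treewidth. The edges 5–1–0–3–2–4–5 form a cycle, so G is not a tree and its treewidth is at least 2. Combining the bounds, tw(G) = 2.

2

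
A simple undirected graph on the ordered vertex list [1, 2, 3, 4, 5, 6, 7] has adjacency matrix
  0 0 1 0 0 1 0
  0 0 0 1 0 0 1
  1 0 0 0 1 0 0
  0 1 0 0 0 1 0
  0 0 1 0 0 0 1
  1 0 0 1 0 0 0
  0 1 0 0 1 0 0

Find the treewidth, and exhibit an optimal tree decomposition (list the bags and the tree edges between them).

Treewidth 2.
One optimal decomposition is:
Bags: B1 = {2, 5, 7}  B2 = {2, 3, 5}  B3 = {1, 2, 3}  B4 = {1, 2, 6}  B5 = {2, 4, 6}
Tree: B1–B2, B2–B3, B3–B4, B4–B5

Each bag holds 3 vertices, so the decomposition has width 2, which upper-bounds the treewidth. For the lower bound, G contains the cycle 2–7–5–3–1–6–4–2, so G is not a forest; only forests have treewidth ≤ 1, hence tw(G) ≥ 2. Combining the bounds, tw(G) = 2.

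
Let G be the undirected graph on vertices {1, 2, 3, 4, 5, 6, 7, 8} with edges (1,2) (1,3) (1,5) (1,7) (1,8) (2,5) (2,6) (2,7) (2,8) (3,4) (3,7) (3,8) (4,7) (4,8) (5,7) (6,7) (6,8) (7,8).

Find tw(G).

A width-3 tree decomposition is:
Bags: B1 = {1, 2, 7, 8}  B2 = {2, 6, 7, 8}  B3 = {1, 3, 7, 8}  B4 = {1, 2, 5, 7}  B5 = {3, 4, 7, 8}
Tree: B1–B2, B1–B3, B1–B4, B3–B5
Each bag holds 4 vertices, so the decomposition has width 3, which upper-bounds the treewidth. On the other hand G contains the 4-clique {1, 2, 7, 8}. A clique must lie in a single bag of any decomposition, so no decomposition can have width below 3. The upper and lower bounds meet at 3, so that is the treewidth.

3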